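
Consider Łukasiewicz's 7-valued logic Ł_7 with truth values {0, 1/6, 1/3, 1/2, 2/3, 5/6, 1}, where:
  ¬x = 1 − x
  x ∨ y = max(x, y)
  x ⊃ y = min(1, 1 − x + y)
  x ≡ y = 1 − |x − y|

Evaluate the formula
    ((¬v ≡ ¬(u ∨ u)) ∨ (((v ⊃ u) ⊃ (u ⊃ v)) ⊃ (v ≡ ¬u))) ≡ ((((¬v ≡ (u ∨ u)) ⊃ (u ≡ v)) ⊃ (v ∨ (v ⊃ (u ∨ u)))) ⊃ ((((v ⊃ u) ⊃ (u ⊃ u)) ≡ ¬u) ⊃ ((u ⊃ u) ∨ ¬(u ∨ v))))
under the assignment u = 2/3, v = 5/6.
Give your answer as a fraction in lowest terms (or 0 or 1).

¬v = ¬5/6 = 1/6
u ∨ u = 2/3 ∨ 2/3 = 2/3
¬(u ∨ u) = ¬2/3 = 1/3
¬v ≡ ¬(u ∨ u) = 1/6 ≡ 1/3 = 5/6
v ⊃ u = 5/6 ⊃ 2/3 = 5/6
u ⊃ v = 2/3 ⊃ 5/6 = 1
(v ⊃ u) ⊃ (u ⊃ v) = 5/6 ⊃ 1 = 1
¬u = ¬2/3 = 1/3
v ≡ ¬u = 5/6 ≡ 1/3 = 1/2
((v ⊃ u) ⊃ (u ⊃ v)) ⊃ (v ≡ ¬u) = 1 ⊃ 1/2 = 1/2
(¬v ≡ ¬(u ∨ u)) ∨ (((v ⊃ u) ⊃ (u ⊃ v)) ⊃ (v ≡ ¬u)) = 5/6 ∨ 1/2 = 5/6
¬v = ¬5/6 = 1/6
u ∨ u = 2/3 ∨ 2/3 = 2/3
¬v ≡ (u ∨ u) = 1/6 ≡ 2/3 = 1/2
u ≡ v = 2/3 ≡ 5/6 = 5/6
(¬v ≡ (u ∨ u)) ⊃ (u ≡ v) = 1/2 ⊃ 5/6 = 1
u ∨ u = 2/3 ∨ 2/3 = 2/3
v ⊃ (u ∨ u) = 5/6 ⊃ 2/3 = 5/6
v ∨ (v ⊃ (u ∨ u)) = 5/6 ∨ 5/6 = 5/6
((¬v ≡ (u ∨ u)) ⊃ (u ≡ v)) ⊃ (v ∨ (v ⊃ (u ∨ u))) = 1 ⊃ 5/6 = 5/6
v ⊃ u = 5/6 ⊃ 2/3 = 5/6
u ⊃ u = 2/3 ⊃ 2/3 = 1
(v ⊃ u) ⊃ (u ⊃ u) = 5/6 ⊃ 1 = 1
¬u = ¬2/3 = 1/3
((v ⊃ u) ⊃ (u ⊃ u)) ≡ ¬u = 1 ≡ 1/3 = 1/3
u ⊃ u = 2/3 ⊃ 2/3 = 1
u ∨ v = 2/3 ∨ 5/6 = 5/6
¬(u ∨ v) = ¬5/6 = 1/6
(u ⊃ u) ∨ ¬(u ∨ v) = 1 ∨ 1/6 = 1
(((v ⊃ u) ⊃ (u ⊃ u)) ≡ ¬u) ⊃ ((u ⊃ u) ∨ ¬(u ∨ v)) = 1/3 ⊃ 1 = 1
(((¬v ≡ (u ∨ u)) ⊃ (u ≡ v)) ⊃ (v ∨ (v ⊃ (u ∨ u)))) ⊃ ((((v ⊃ u) ⊃ (u ⊃ u)) ≡ ¬u) ⊃ ((u ⊃ u) ∨ ¬(u ∨ v))) = 5/6 ⊃ 1 = 1
((¬v ≡ ¬(u ∨ u)) ∨ (((v ⊃ u) ⊃ (u ⊃ v)) ⊃ (v ≡ ¬u))) ≡ ((((¬v ≡ (u ∨ u)) ⊃ (u ≡ v)) ⊃ (v ∨ (v ⊃ (u ∨ u)))) ⊃ ((((v ⊃ u) ⊃ (u ⊃ u)) ≡ ¬u) ⊃ ((u ⊃ u) ∨ ¬(u ∨ v)))) = 5/6 ≡ 1 = 5/6

5/6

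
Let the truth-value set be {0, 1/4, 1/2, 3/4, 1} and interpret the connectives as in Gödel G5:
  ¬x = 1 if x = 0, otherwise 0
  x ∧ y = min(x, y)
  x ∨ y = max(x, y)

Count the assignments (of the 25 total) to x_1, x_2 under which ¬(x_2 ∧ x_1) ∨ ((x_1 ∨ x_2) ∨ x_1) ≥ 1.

value 1: 16 assignments (counts)
value 3/4: 5 assignments
value 1/2: 3 assignments
value 1/4: 1 assignment
So 16 of the 25 assignments meet the threshold.

16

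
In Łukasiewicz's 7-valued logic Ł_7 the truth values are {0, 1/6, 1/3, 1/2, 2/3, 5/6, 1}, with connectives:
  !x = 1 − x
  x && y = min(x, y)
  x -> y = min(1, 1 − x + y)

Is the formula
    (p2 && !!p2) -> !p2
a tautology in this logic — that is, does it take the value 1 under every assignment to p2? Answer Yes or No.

Counterexample: take p2 = 2/3.
!p2 = !2/3 = 1/3
!!p2 = !1/3 = 2/3
p2 && !!p2 = 2/3 && 2/3 = 2/3
!p2 = !2/3 = 1/3
(p2 && !!p2) -> !p2 = 2/3 -> 1/3 = 2/3
This gives 2/3 ≠ 1.

No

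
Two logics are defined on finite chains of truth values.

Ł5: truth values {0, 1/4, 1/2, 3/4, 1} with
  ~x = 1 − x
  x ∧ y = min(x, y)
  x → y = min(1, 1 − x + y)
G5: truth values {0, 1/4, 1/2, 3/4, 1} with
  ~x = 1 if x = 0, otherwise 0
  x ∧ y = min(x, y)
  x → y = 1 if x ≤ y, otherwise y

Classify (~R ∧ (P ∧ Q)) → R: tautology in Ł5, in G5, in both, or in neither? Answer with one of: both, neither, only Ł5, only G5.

In Ł5: at P = 1/4, Q = 1/4, R = 0 the value is 3/4 — not a tautology.
In G5: at P = 1/4, Q = 1/4, R = 0 the value is 0 — not a tautology.

neither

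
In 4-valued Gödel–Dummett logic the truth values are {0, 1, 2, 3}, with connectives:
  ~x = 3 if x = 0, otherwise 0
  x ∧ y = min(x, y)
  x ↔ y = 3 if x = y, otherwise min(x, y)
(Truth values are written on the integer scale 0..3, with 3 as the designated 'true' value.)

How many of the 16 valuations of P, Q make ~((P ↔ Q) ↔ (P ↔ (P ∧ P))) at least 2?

P = 0, Q = 0 ↦ 0  <
P = 0, Q = 1 ↦ 3  ≥
P = 0, Q = 2 ↦ 3  ≥
P = 0, Q = 3 ↦ 3  ≥
P = 1, Q = 0 ↦ 3  ≥
P = 1, Q = 1 ↦ 0  <
P = 1, Q = 2 ↦ 0  <
P = 1, Q = 3 ↦ 0  <
P = 2, Q = 0 ↦ 3  ≥
P = 2, Q = 1 ↦ 0  <
P = 2, Q = 2 ↦ 0  <
P = 2, Q = 3 ↦ 0  <
P = 3, Q = 0 ↦ 3  ≥
P = 3, Q = 1 ↦ 0  <
P = 3, Q = 2 ↦ 0  <
P = 3, Q = 3 ↦ 0  <
So 6 of the 16 assignments meet the threshold.

6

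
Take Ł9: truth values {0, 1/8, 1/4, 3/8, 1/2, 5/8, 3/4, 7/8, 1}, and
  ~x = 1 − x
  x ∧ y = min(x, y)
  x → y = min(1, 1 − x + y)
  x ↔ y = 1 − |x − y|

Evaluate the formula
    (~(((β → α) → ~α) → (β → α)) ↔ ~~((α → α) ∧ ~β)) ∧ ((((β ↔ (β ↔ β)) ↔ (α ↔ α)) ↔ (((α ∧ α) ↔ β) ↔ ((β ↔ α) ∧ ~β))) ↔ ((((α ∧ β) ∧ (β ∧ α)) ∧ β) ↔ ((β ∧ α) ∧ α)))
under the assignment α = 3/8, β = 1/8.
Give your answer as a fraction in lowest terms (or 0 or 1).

β → α = 1/8 → 3/8 = 1
~α = ~3/8 = 5/8
(β → α) → ~α = 1 → 5/8 = 5/8
β → α = 1/8 → 3/8 = 1
((β → α) → ~α) → (β → α) = 5/8 → 1 = 1
~(((β → α) → ~α) → (β → α)) = ~1 = 0
α → α = 3/8 → 3/8 = 1
~β = ~1/8 = 7/8
(α → α) ∧ ~β = 1 ∧ 7/8 = 7/8
~((α → α) ∧ ~β) = ~7/8 = 1/8
~~((α → α) ∧ ~β) = ~1/8 = 7/8
~(((β → α) → ~α) → (β → α)) ↔ ~~((α → α) ∧ ~β) = 0 ↔ 7/8 = 1/8
β ↔ β = 1/8 ↔ 1/8 = 1
β ↔ (β ↔ β) = 1/8 ↔ 1 = 1/8
α ↔ α = 3/8 ↔ 3/8 = 1
(β ↔ (β ↔ β)) ↔ (α ↔ α) = 1/8 ↔ 1 = 1/8
α ∧ α = 3/8 ∧ 3/8 = 3/8
(α ∧ α) ↔ β = 3/8 ↔ 1/8 = 3/4
β ↔ α = 1/8 ↔ 3/8 = 3/4
~β = ~1/8 = 7/8
(β ↔ α) ∧ ~β = 3/4 ∧ 7/8 = 3/4
((α ∧ α) ↔ β) ↔ ((β ↔ α) ∧ ~β) = 3/4 ↔ 3/4 = 1
((β ↔ (β ↔ β)) ↔ (α ↔ α)) ↔ (((α ∧ α) ↔ β) ↔ ((β ↔ α) ∧ ~β)) = 1/8 ↔ 1 = 1/8
α ∧ β = 3/8 ∧ 1/8 = 1/8
β ∧ α = 1/8 ∧ 3/8 = 1/8
(α ∧ β) ∧ (β ∧ α) = 1/8 ∧ 1/8 = 1/8
((α ∧ β) ∧ (β ∧ α)) ∧ β = 1/8 ∧ 1/8 = 1/8
β ∧ α = 1/8 ∧ 3/8 = 1/8
(β ∧ α) ∧ α = 1/8 ∧ 3/8 = 1/8
(((α ∧ β) ∧ (β ∧ α)) ∧ β) ↔ ((β ∧ α) ∧ α) = 1/8 ↔ 1/8 = 1
(((β ↔ (β ↔ β)) ↔ (α ↔ α)) ↔ (((α ∧ α) ↔ β) ↔ ((β ↔ α) ∧ ~β))) ↔ ((((α ∧ β) ∧ (β ∧ α)) ∧ β) ↔ ((β ∧ α) ∧ α)) = 1/8 ↔ 1 = 1/8
(~(((β → α) → ~α) → (β → α)) ↔ ~~((α → α) ∧ ~β)) ∧ ((((β ↔ (β ↔ β)) ↔ (α ↔ α)) ↔ (((α ∧ α) ↔ β) ↔ ((β ↔ α) ∧ ~β))) ↔ ((((α ∧ β) ∧ (β ∧ α)) ∧ β) ↔ ((β ∧ α) ∧ α))) = 1/8 ∧ 1/8 = 1/8

1/8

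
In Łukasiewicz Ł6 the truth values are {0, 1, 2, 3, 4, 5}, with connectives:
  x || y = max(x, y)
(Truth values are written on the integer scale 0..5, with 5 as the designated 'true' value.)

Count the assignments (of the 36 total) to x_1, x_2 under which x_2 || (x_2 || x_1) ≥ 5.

value 5: 11 assignments (counts)
value 4: 9 assignments
value 3: 7 assignments
value 2: 5 assignments
value 1: 3 assignments
value 0: 1 assignment
So 11 of the 36 assignments meet the threshold.

11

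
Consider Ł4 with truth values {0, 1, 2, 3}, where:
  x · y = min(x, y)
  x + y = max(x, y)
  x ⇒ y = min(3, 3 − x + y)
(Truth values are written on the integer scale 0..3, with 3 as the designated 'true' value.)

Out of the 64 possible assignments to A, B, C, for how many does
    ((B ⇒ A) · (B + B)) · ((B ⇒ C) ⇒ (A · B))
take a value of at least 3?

4

value 3: 4 assignments (counts)
value 2: 14 assignments
value 1: 21 assignments
value 0: 25 assignments
So 4 of the 64 assignments meet the threshold.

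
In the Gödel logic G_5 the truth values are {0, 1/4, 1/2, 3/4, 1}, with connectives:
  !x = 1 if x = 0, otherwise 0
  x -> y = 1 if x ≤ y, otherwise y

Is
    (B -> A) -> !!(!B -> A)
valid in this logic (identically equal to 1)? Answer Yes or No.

Counterexample: take A = 0, B = 0.
B -> A = 0 -> 0 = 1
!B = !0 = 1
!B -> A = 1 -> 0 = 0
!(!B -> A) = !0 = 1
!!(!B -> A) = !1 = 0
(B -> A) -> !!(!B -> A) = 1 -> 0 = 0
This gives 0 ≠ 1.

No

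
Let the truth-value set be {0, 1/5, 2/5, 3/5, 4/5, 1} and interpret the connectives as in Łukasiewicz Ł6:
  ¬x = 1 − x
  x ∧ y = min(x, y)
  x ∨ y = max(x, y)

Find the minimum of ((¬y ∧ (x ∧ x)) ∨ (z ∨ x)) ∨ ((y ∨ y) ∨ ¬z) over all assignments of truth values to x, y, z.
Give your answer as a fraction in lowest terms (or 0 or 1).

Take x = 0, y = 0, z = 2/5:
¬y = ¬0 = 1
x ∧ x = 0 ∧ 0 = 0
¬y ∧ (x ∧ x) = 1 ∧ 0 = 0
z ∨ x = 2/5 ∨ 0 = 2/5
(¬y ∧ (x ∧ x)) ∨ (z ∨ x) = 0 ∨ 2/5 = 2/5
y ∨ y = 0 ∨ 0 = 0
¬z = ¬2/5 = 3/5
(y ∨ y) ∨ ¬z = 0 ∨ 3/5 = 3/5
((¬y ∧ (x ∧ x)) ∨ (z ∨ x)) ∨ ((y ∨ y) ∨ ¬z) = 2/5 ∨ 3/5 = 3/5
No assignment yields a value below 3/5, so this is the minimum.

3/5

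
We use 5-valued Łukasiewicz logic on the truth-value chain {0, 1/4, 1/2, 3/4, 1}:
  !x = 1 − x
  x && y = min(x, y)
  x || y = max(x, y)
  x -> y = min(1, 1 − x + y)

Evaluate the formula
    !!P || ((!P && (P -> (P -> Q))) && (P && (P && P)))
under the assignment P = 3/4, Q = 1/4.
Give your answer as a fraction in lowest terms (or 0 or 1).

3/4

!P = !3/4 = 1/4
!!P = !1/4 = 3/4
!P = !3/4 = 1/4
P -> Q = 3/4 -> 1/4 = 1/2
P -> (P -> Q) = 3/4 -> 1/2 = 3/4
!P && (P -> (P -> Q)) = 1/4 && 3/4 = 1/4
P && P = 3/4 && 3/4 = 3/4
P && (P && P) = 3/4 && 3/4 = 3/4
(!P && (P -> (P -> Q))) && (P && (P && P)) = 1/4 && 3/4 = 1/4
!!P || ((!P && (P -> (P -> Q))) && (P && (P && P))) = 3/4 || 1/4 = 3/4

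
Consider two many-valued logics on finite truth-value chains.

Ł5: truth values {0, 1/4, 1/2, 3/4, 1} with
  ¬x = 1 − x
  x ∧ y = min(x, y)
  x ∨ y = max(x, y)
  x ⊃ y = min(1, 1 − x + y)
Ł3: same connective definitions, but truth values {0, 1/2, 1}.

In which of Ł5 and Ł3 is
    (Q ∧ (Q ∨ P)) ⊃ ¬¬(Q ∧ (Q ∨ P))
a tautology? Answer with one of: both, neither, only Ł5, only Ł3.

both

In Ł5: every assignment gives 1 — tautology.
In Ł3: every assignment gives 1 — tautology.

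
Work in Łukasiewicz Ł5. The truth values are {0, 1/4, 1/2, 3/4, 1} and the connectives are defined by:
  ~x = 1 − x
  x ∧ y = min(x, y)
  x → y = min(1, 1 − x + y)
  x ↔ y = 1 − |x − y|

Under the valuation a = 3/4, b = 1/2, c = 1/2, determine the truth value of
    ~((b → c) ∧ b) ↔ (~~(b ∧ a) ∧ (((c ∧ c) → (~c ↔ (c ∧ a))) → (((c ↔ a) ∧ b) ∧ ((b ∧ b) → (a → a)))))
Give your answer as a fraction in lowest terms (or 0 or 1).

b → c = 1/2 → 1/2 = 1
(b → c) ∧ b = 1 ∧ 1/2 = 1/2
~((b → c) ∧ b) = ~1/2 = 1/2
b ∧ a = 1/2 ∧ 3/4 = 1/2
~(b ∧ a) = ~1/2 = 1/2
~~(b ∧ a) = ~1/2 = 1/2
c ∧ c = 1/2 ∧ 1/2 = 1/2
~c = ~1/2 = 1/2
c ∧ a = 1/2 ∧ 3/4 = 1/2
~c ↔ (c ∧ a) = 1/2 ↔ 1/2 = 1
(c ∧ c) → (~c ↔ (c ∧ a)) = 1/2 → 1 = 1
c ↔ a = 1/2 ↔ 3/4 = 3/4
(c ↔ a) ∧ b = 3/4 ∧ 1/2 = 1/2
b ∧ b = 1/2 ∧ 1/2 = 1/2
a → a = 3/4 → 3/4 = 1
(b ∧ b) → (a → a) = 1/2 → 1 = 1
((c ↔ a) ∧ b) ∧ ((b ∧ b) → (a → a)) = 1/2 ∧ 1 = 1/2
((c ∧ c) → (~c ↔ (c ∧ a))) → (((c ↔ a) ∧ b) ∧ ((b ∧ b) → (a → a))) = 1 → 1/2 = 1/2
~~(b ∧ a) ∧ (((c ∧ c) → (~c ↔ (c ∧ a))) → (((c ↔ a) ∧ b) ∧ ((b ∧ b) → (a → a)))) = 1/2 ∧ 1/2 = 1/2
~((b → c) ∧ b) ↔ (~~(b ∧ a) ∧ (((c ∧ c) → (~c ↔ (c ∧ a))) → (((c ↔ a) ∧ b) ∧ ((b ∧ b) → (a → a))))) = 1/2 ↔ 1/2 = 1

1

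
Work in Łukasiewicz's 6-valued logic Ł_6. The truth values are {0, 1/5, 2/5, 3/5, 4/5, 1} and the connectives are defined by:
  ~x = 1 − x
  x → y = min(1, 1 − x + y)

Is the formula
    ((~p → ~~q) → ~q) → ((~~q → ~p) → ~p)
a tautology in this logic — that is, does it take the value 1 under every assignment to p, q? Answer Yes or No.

Counterexample: take p = 1/5, q = 0.
~p = ~1/5 = 4/5
~q = ~0 = 1
~~q = ~1 = 0
~p → ~~q = 4/5 → 0 = 1/5
~q = ~0 = 1
(~p → ~~q) → ~q = 1/5 → 1 = 1
~q = ~0 = 1
~~q = ~1 = 0
~p = ~1/5 = 4/5
~~q → ~p = 0 → 4/5 = 1
~p = ~1/5 = 4/5
(~~q → ~p) → ~p = 1 → 4/5 = 4/5
((~p → ~~q) → ~q) → ((~~q → ~p) → ~p) = 1 → 4/5 = 4/5
This gives 4/5 ≠ 1.

No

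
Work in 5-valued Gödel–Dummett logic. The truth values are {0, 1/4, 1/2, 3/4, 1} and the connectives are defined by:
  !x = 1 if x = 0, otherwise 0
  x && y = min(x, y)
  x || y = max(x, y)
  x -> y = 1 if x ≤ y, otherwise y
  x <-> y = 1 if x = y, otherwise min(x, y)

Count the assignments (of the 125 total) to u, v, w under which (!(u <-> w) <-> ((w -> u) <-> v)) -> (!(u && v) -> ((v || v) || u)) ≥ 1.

value 1: 108 assignments (counts)
value 3/4: 4 assignments
value 1/2: 4 assignments
value 1/4: 4 assignments
value 0: 5 assignments
So 108 of the 125 assignments meet the threshold.

108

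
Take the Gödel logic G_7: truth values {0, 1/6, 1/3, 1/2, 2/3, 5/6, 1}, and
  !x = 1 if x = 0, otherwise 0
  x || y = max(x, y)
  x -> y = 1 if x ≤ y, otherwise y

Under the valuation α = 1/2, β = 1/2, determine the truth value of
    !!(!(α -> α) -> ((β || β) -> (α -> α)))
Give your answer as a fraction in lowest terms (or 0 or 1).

1

α -> α = 1/2 -> 1/2 = 1
!(α -> α) = !1 = 0
β || β = 1/2 || 1/2 = 1/2
α -> α = 1/2 -> 1/2 = 1
(β || β) -> (α -> α) = 1/2 -> 1 = 1
!(α -> α) -> ((β || β) -> (α -> α)) = 0 -> 1 = 1
!(!(α -> α) -> ((β || β) -> (α -> α))) = !1 = 0
!!(!(α -> α) -> ((β || β) -> (α -> α))) = !0 = 1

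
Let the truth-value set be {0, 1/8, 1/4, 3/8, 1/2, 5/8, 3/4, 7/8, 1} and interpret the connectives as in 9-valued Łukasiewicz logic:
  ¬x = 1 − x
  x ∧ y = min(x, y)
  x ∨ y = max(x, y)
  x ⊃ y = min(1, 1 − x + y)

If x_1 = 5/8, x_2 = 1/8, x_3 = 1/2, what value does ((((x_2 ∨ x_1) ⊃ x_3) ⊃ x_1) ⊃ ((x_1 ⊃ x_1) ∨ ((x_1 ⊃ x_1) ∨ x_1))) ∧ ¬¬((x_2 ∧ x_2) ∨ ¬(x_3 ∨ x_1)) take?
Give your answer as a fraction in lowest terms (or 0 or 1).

3/8

x_2 ∨ x_1 = 1/8 ∨ 5/8 = 5/8
(x_2 ∨ x_1) ⊃ x_3 = 5/8 ⊃ 1/2 = 7/8
((x_2 ∨ x_1) ⊃ x_3) ⊃ x_1 = 7/8 ⊃ 5/8 = 3/4
x_1 ⊃ x_1 = 5/8 ⊃ 5/8 = 1
x_1 ⊃ x_1 = 5/8 ⊃ 5/8 = 1
(x_1 ⊃ x_1) ∨ x_1 = 1 ∨ 5/8 = 1
(x_1 ⊃ x_1) ∨ ((x_1 ⊃ x_1) ∨ x_1) = 1 ∨ 1 = 1
(((x_2 ∨ x_1) ⊃ x_3) ⊃ x_1) ⊃ ((x_1 ⊃ x_1) ∨ ((x_1 ⊃ x_1) ∨ x_1)) = 3/4 ⊃ 1 = 1
x_2 ∧ x_2 = 1/8 ∧ 1/8 = 1/8
x_3 ∨ x_1 = 1/2 ∨ 5/8 = 5/8
¬(x_3 ∨ x_1) = ¬5/8 = 3/8
(x_2 ∧ x_2) ∨ ¬(x_3 ∨ x_1) = 1/8 ∨ 3/8 = 3/8
¬((x_2 ∧ x_2) ∨ ¬(x_3 ∨ x_1)) = ¬3/8 = 5/8
¬¬((x_2 ∧ x_2) ∨ ¬(x_3 ∨ x_1)) = ¬5/8 = 3/8
((((x_2 ∨ x_1) ⊃ x_3) ⊃ x_1) ⊃ ((x_1 ⊃ x_1) ∨ ((x_1 ⊃ x_1) ∨ x_1))) ∧ ¬¬((x_2 ∧ x_2) ∨ ¬(x_3 ∨ x_1)) = 1 ∧ 3/8 = 3/8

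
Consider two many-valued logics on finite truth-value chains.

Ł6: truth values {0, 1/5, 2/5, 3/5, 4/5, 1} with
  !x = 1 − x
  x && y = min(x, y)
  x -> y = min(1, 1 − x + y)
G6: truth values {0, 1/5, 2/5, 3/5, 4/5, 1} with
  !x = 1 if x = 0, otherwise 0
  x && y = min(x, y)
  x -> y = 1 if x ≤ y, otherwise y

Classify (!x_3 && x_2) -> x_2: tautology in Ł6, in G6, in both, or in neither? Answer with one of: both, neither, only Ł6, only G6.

both

In Ł6: every assignment gives 1 — tautology.
In G6: every assignment gives 1 — tautology.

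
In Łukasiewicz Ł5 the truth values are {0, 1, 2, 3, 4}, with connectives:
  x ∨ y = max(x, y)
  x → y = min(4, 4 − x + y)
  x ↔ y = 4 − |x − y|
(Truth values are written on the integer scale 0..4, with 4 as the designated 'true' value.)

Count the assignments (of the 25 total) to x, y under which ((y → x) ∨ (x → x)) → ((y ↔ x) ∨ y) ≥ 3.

value 4: 9 assignments (counts)
value 3: 9 assignments (counts)
value 2: 4 assignments
value 1: 2 assignments
value 0: 1 assignment
So 18 of the 25 assignments meet the threshold.

18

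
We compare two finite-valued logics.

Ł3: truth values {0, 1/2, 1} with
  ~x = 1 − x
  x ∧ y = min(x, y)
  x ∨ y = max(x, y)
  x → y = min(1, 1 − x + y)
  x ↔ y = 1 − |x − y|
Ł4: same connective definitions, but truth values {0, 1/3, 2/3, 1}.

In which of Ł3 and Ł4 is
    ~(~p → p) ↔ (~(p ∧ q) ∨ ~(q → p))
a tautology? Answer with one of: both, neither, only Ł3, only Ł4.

neither

In Ł3: at p = 1/2, q = 0 the value is 0 — not a tautology.
In Ł4: at p = 1/3, q = 0 the value is 1/3 — not a tautology.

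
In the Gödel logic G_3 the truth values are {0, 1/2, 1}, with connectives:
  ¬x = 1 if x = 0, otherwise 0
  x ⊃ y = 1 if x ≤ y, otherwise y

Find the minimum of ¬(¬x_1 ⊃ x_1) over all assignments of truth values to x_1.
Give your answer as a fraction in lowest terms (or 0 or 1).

0

Take x_1 = 1/2:
¬x_1 = ¬1/2 = 0
¬x_1 ⊃ x_1 = 0 ⊃ 1/2 = 1
¬(¬x_1 ⊃ x_1) = ¬1 = 0
No assignment yields a value below 0, so this is the minimum.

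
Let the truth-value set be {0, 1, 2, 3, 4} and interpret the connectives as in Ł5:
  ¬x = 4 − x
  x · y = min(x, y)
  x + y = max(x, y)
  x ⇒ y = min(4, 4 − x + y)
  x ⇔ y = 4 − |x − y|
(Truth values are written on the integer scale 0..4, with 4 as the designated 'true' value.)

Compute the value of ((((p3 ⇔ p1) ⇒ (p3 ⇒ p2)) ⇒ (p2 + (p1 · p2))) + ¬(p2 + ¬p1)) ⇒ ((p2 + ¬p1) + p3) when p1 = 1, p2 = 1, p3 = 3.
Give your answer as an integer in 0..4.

4

p3 ⇔ p1 = 3 ⇔ 1 = 2
p3 ⇒ p2 = 3 ⇒ 1 = 2
(p3 ⇔ p1) ⇒ (p3 ⇒ p2) = 2 ⇒ 2 = 4
p1 · p2 = 1 · 1 = 1
p2 + (p1 · p2) = 1 + 1 = 1
((p3 ⇔ p1) ⇒ (p3 ⇒ p2)) ⇒ (p2 + (p1 · p2)) = 4 ⇒ 1 = 1
¬p1 = ¬1 = 3
p2 + ¬p1 = 1 + 3 = 3
¬(p2 + ¬p1) = ¬3 = 1
(((p3 ⇔ p1) ⇒ (p3 ⇒ p2)) ⇒ (p2 + (p1 · p2))) + ¬(p2 + ¬p1) = 1 + 1 = 1
¬p1 = ¬1 = 3
p2 + ¬p1 = 1 + 3 = 3
(p2 + ¬p1) + p3 = 3 + 3 = 3
((((p3 ⇔ p1) ⇒ (p3 ⇒ p2)) ⇒ (p2 + (p1 · p2))) + ¬(p2 + ¬p1)) ⇒ ((p2 + ¬p1) + p3) = 1 ⇒ 3 = 4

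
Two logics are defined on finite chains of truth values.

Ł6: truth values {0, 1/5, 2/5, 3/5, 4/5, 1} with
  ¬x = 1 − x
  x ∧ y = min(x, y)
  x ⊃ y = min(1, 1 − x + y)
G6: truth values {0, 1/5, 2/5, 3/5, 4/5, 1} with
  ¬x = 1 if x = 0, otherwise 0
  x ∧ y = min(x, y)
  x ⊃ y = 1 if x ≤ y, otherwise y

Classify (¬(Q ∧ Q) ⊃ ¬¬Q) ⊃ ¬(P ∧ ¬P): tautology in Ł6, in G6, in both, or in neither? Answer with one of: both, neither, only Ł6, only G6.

In Ł6: at P = 1/5, Q = 3/5 the value is 4/5 — not a tautology.
In G6: every assignment gives 1 — tautology.

only G6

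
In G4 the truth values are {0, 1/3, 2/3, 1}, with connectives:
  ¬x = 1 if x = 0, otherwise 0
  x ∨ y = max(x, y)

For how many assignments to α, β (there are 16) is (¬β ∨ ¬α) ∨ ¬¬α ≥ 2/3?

16

α = 0, β = 0 ↦ 1  ≥
α = 0, β = 1/3 ↦ 1  ≥
α = 0, β = 2/3 ↦ 1  ≥
α = 0, β = 1 ↦ 1  ≥
α = 1/3, β = 0 ↦ 1  ≥
α = 1/3, β = 1/3 ↦ 1  ≥
α = 1/3, β = 2/3 ↦ 1  ≥
α = 1/3, β = 1 ↦ 1  ≥
α = 2/3, β = 0 ↦ 1  ≥
α = 2/3, β = 1/3 ↦ 1  ≥
α = 2/3, β = 2/3 ↦ 1  ≥
α = 2/3, β = 1 ↦ 1  ≥
α = 1, β = 0 ↦ 1  ≥
α = 1, β = 1/3 ↦ 1  ≥
α = 1, β = 2/3 ↦ 1  ≥
α = 1, β = 1 ↦ 1  ≥
So 16 of the 16 assignments meet the threshold.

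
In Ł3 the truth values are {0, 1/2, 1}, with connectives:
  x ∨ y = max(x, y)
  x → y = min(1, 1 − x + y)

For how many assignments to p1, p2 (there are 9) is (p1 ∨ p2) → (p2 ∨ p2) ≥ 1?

p1 = 0, p2 = 0 ↦ 1  ≥
p1 = 0, p2 = 1/2 ↦ 1  ≥
p1 = 0, p2 = 1 ↦ 1  ≥
p1 = 1/2, p2 = 0 ↦ 1/2  <
p1 = 1/2, p2 = 1/2 ↦ 1  ≥
p1 = 1/2, p2 = 1 ↦ 1  ≥
p1 = 1, p2 = 0 ↦ 0  <
p1 = 1, p2 = 1/2 ↦ 1/2  <
p1 = 1, p2 = 1 ↦ 1  ≥
So 6 of the 9 assignments meet the threshold.

6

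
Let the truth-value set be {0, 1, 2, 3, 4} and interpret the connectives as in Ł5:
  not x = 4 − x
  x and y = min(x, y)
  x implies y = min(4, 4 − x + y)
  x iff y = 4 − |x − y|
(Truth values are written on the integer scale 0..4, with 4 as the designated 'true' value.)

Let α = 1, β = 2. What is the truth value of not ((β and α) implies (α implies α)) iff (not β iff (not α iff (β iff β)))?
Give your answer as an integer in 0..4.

1

β and α = 2 and 1 = 1
α implies α = 1 implies 1 = 4
(β and α) implies (α implies α) = 1 implies 4 = 4
not ((β and α) implies (α implies α)) = not 4 = 0
not β = not 2 = 2
not α = not 1 = 3
β iff β = 2 iff 2 = 4
not α iff (β iff β) = 3 iff 4 = 3
not β iff (not α iff (β iff β)) = 2 iff 3 = 3
not ((β and α) implies (α implies α)) iff (not β iff (not α iff (β iff β))) = 0 iff 3 = 1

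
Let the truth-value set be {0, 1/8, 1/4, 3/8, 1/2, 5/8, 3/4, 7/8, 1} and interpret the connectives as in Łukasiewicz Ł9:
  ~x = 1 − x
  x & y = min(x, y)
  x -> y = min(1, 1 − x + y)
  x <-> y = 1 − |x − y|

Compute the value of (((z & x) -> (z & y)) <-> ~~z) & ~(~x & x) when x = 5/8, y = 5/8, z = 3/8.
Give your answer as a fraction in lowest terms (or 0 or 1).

z & x = 3/8 & 5/8 = 3/8
z & y = 3/8 & 5/8 = 3/8
(z & x) -> (z & y) = 3/8 -> 3/8 = 1
~z = ~3/8 = 5/8
~~z = ~5/8 = 3/8
((z & x) -> (z & y)) <-> ~~z = 1 <-> 3/8 = 3/8
~x = ~5/8 = 3/8
~x & x = 3/8 & 5/8 = 3/8
~(~x & x) = ~3/8 = 5/8
(((z & x) -> (z & y)) <-> ~~z) & ~(~x & x) = 3/8 & 5/8 = 3/8

3/8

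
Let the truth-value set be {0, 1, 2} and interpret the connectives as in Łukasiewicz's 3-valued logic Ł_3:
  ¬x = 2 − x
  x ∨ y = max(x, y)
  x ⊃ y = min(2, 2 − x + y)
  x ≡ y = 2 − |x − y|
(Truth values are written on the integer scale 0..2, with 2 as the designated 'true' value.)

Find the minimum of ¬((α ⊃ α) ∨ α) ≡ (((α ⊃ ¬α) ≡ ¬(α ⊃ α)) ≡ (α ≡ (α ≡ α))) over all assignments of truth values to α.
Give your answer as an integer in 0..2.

0

Take α = 0:
α ⊃ α = 0 ⊃ 0 = 2
(α ⊃ α) ∨ α = 2 ∨ 0 = 2
¬((α ⊃ α) ∨ α) = ¬2 = 0
¬α = ¬0 = 2
α ⊃ ¬α = 0 ⊃ 2 = 2
α ⊃ α = 0 ⊃ 0 = 2
¬(α ⊃ α) = ¬2 = 0
(α ⊃ ¬α) ≡ ¬(α ⊃ α) = 2 ≡ 0 = 0
α ≡ α = 0 ≡ 0 = 2
α ≡ (α ≡ α) = 0 ≡ 2 = 0
((α ⊃ ¬α) ≡ ¬(α ⊃ α)) ≡ (α ≡ (α ≡ α)) = 0 ≡ 0 = 2
¬((α ⊃ α) ∨ α) ≡ (((α ⊃ ¬α) ≡ ¬(α ⊃ α)) ≡ (α ≡ (α ≡ α))) = 0 ≡ 2 = 0
No assignment yields a value below 0, so this is the minimum.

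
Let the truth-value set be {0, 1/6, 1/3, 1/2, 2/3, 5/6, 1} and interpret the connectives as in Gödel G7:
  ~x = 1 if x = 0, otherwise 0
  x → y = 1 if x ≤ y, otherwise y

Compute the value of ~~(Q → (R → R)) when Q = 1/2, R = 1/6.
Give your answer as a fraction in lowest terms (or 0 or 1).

R → R = 1/6 → 1/6 = 1
Q → (R → R) = 1/2 → 1 = 1
~(Q → (R → R)) = ~1 = 0
~~(Q → (R → R)) = ~0 = 1

1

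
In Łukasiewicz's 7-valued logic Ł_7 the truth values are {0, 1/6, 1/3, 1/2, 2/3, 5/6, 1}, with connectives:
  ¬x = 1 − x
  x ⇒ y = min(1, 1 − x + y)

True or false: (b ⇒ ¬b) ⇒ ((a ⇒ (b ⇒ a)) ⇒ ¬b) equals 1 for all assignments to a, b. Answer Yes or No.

No

Counterexample: take a = 0, b = 1/6.
¬b = ¬1/6 = 5/6
b ⇒ ¬b = 1/6 ⇒ 5/6 = 1
b ⇒ a = 1/6 ⇒ 0 = 5/6
a ⇒ (b ⇒ a) = 0 ⇒ 5/6 = 1
¬b = ¬1/6 = 5/6
(a ⇒ (b ⇒ a)) ⇒ ¬b = 1 ⇒ 5/6 = 5/6
(b ⇒ ¬b) ⇒ ((a ⇒ (b ⇒ a)) ⇒ ¬b) = 1 ⇒ 5/6 = 5/6
This gives 5/6 ≠ 1.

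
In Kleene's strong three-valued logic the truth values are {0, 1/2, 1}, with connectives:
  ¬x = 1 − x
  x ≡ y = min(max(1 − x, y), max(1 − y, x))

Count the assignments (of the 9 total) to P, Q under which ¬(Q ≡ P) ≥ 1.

P = 0, Q = 0 ↦ 0  <
P = 0, Q = 1/2 ↦ 1/2  <
P = 0, Q = 1 ↦ 1  ≥
P = 1/2, Q = 0 ↦ 1/2  <
P = 1/2, Q = 1/2 ↦ 1/2  <
P = 1/2, Q = 1 ↦ 1/2  <
P = 1, Q = 0 ↦ 1  ≥
P = 1, Q = 1/2 ↦ 1/2  <
P = 1, Q = 1 ↦ 0  <
So 2 of the 9 assignments meet the threshold.

2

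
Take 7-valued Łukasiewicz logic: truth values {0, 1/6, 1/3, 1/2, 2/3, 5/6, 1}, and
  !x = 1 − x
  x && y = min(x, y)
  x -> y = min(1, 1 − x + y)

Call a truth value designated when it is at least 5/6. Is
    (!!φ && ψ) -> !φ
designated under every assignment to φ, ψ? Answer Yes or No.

No

Counterexample: take φ = 2/3, ψ = 2/3.
!φ = !2/3 = 1/3
!!φ = !1/3 = 2/3
!!φ && ψ = 2/3 && 2/3 = 2/3
!φ = !2/3 = 1/3
(!!φ && ψ) -> !φ = 2/3 -> 1/3 = 2/3
This gives 2/3, which is below 5/6.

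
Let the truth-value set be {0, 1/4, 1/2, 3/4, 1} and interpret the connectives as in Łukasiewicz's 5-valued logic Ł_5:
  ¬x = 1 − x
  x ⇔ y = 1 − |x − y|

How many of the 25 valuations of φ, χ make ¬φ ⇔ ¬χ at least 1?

value 1: 5 assignments (counts)
value 3/4: 8 assignments
value 1/2: 6 assignments
value 1/4: 4 assignments
value 0: 2 assignments
So 5 of the 25 assignments meet the threshold.

5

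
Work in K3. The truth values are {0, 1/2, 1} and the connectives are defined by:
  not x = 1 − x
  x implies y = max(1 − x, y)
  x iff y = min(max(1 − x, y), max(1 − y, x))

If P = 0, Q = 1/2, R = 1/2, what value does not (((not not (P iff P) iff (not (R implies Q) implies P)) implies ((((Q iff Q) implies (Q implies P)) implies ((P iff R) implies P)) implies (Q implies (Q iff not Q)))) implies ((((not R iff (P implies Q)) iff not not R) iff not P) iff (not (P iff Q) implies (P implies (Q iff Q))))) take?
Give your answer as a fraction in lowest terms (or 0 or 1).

P iff P = 0 iff 0 = 1
not (P iff P) = not 1 = 0
not not (P iff P) = not 0 = 1
R implies Q = 1/2 implies 1/2 = 1/2
not (R implies Q) = not 1/2 = 1/2
not (R implies Q) implies P = 1/2 implies 0 = 1/2
not not (P iff P) iff (not (R implies Q) implies P) = 1 iff 1/2 = 1/2
Q iff Q = 1/2 iff 1/2 = 1/2
Q implies P = 1/2 implies 0 = 1/2
(Q iff Q) implies (Q implies P) = 1/2 implies 1/2 = 1/2
P iff R = 0 iff 1/2 = 1/2
(P iff R) implies P = 1/2 implies 0 = 1/2
((Q iff Q) implies (Q implies P)) implies ((P iff R) implies P) = 1/2 implies 1/2 = 1/2
not Q = not 1/2 = 1/2
Q iff not Q = 1/2 iff 1/2 = 1/2
Q implies (Q iff not Q) = 1/2 implies 1/2 = 1/2
(((Q iff Q) implies (Q implies P)) implies ((P iff R) implies P)) implies (Q implies (Q iff not Q)) = 1/2 implies 1/2 = 1/2
(not not (P iff P) iff (not (R implies Q) implies P)) implies ((((Q iff Q) implies (Q implies P)) implies ((P iff R) implies P)) implies (Q implies (Q iff not Q))) = 1/2 implies 1/2 = 1/2
not R = not 1/2 = 1/2
P implies Q = 0 implies 1/2 = 1
not R iff (P implies Q) = 1/2 iff 1 = 1/2
not R = not 1/2 = 1/2
not not R = not 1/2 = 1/2
(not R iff (P implies Q)) iff not not R = 1/2 iff 1/2 = 1/2
not P = not 0 = 1
((not R iff (P implies Q)) iff not not R) iff not P = 1/2 iff 1 = 1/2
P iff Q = 0 iff 1/2 = 1/2
not (P iff Q) = not 1/2 = 1/2
Q iff Q = 1/2 iff 1/2 = 1/2
P implies (Q iff Q) = 0 implies 1/2 = 1
not (P iff Q) implies (P implies (Q iff Q)) = 1/2 implies 1 = 1
(((not R iff (P implies Q)) iff not not R) iff not P) iff (not (P iff Q) implies (P implies (Q iff Q))) = 1/2 iff 1 = 1/2
((not not (P iff P) iff (not (R implies Q) implies P)) implies ((((Q iff Q) implies (Q implies P)) implies ((P iff R) implies P)) implies (Q implies (Q iff not Q)))) implies ((((not R iff (P implies Q)) iff not not R) iff not P) iff (not (P iff Q) implies (P implies (Q iff Q)))) = 1/2 implies 1/2 = 1/2
not (((not not (P iff P) iff (not (R implies Q) implies P)) implies ((((Q iff Q) implies (Q implies P)) implies ((P iff R) implies P)) implies (Q implies (Q iff not Q)))) implies ((((not R iff (P implies Q)) iff not not R) iff not P) iff (not (P iff Q) implies (P implies (Q iff Q))))) = not 1/2 = 1/2

1/2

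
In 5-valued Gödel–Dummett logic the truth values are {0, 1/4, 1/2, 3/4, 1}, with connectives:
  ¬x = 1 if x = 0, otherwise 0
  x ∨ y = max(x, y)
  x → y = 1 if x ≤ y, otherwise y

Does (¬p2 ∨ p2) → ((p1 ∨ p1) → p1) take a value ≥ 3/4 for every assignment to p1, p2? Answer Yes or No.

Yes

At p1 = 1/2, p2 = 3/4, for instance:
¬p2 = ¬3/4 = 0
¬p2 ∨ p2 = 0 ∨ 3/4 = 3/4
p1 ∨ p1 = 1/2 ∨ 1/2 = 1/2
(p1 ∨ p1) → p1 = 1/2 → 1/2 = 1
(¬p2 ∨ p2) → ((p1 ∨ p1) → p1) = 3/4 → 1 = 1
and checking the remaining 24 assignments likewise gives ≥ 3/4 in every case.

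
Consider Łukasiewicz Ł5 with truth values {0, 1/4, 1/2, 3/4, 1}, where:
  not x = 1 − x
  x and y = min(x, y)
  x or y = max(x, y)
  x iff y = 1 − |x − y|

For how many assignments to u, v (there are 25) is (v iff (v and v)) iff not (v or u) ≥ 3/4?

value 1: 1 assignment (counts)
value 3/4: 3 assignments (counts)
value 1/2: 5 assignments
value 1/4: 7 assignments
value 0: 9 assignments
So 4 of the 25 assignments meet the threshold.

4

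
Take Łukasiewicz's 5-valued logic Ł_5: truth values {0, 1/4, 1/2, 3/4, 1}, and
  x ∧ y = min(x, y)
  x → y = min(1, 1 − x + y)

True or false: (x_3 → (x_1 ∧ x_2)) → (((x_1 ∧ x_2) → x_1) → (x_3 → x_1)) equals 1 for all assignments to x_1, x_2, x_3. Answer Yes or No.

At x_1 = 1/2, x_2 = 1/4, x_3 = 1/4, for instance:
x_1 ∧ x_2 = 1/2 ∧ 1/4 = 1/4
x_3 → (x_1 ∧ x_2) = 1/4 → 1/4 = 1
(x_1 ∧ x_2) → x_1 = 1/4 → 1/2 = 1
x_3 → x_1 = 1/4 → 1/2 = 1
((x_1 ∧ x_2) → x_1) → (x_3 → x_1) = 1 → 1 = 1
(x_3 → (x_1 ∧ x_2)) → (((x_1 ∧ x_2) → x_1) → (x_3 → x_1)) = 1 → 1 = 1
and checking the remaining 124 assignments likewise gives ≥ 1 in every case.

Yes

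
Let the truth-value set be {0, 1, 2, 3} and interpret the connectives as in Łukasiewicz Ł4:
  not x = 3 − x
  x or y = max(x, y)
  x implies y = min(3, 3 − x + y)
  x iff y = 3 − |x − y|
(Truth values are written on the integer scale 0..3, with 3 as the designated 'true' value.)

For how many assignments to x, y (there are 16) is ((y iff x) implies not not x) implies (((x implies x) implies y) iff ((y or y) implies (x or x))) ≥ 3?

x = 0, y = 0 ↦ 3  ≥
x = 0, y = 1 ↦ 3  ≥
x = 0, y = 2 ↦ 3  ≥
x = 0, y = 3 ↦ 0  <
x = 1, y = 0 ↦ 1  <
x = 1, y = 1 ↦ 3  ≥
x = 1, y = 2 ↦ 3  ≥
x = 1, y = 3 ↦ 1  <
x = 2, y = 0 ↦ 0  <
x = 2, y = 1 ↦ 1  <
x = 2, y = 2 ↦ 3  ≥
x = 2, y = 3 ↦ 2  <
x = 3, y = 0 ↦ 0  <
x = 3, y = 1 ↦ 1  <
x = 3, y = 2 ↦ 2  <
x = 3, y = 3 ↦ 3  ≥
So 7 of the 16 assignments meet the threshold.

7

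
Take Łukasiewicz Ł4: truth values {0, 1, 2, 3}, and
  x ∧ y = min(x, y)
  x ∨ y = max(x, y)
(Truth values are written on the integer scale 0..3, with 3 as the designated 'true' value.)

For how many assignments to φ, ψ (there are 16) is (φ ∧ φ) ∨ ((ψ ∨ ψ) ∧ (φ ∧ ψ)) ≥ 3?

4

φ = 0, ψ = 0 ↦ 0  <
φ = 0, ψ = 1 ↦ 0  <
φ = 0, ψ = 2 ↦ 0  <
φ = 0, ψ = 3 ↦ 0  <
φ = 1, ψ = 0 ↦ 1  <
φ = 1, ψ = 1 ↦ 1  <
φ = 1, ψ = 2 ↦ 1  <
φ = 1, ψ = 3 ↦ 1  <
φ = 2, ψ = 0 ↦ 2  <
φ = 2, ψ = 1 ↦ 2  <
φ = 2, ψ = 2 ↦ 2  <
φ = 2, ψ = 3 ↦ 2  <
φ = 3, ψ = 0 ↦ 3  ≥
φ = 3, ψ = 1 ↦ 3  ≥
φ = 3, ψ = 2 ↦ 3  ≥
φ = 3, ψ = 3 ↦ 3  ≥
So 4 of the 16 assignments meet the threshold.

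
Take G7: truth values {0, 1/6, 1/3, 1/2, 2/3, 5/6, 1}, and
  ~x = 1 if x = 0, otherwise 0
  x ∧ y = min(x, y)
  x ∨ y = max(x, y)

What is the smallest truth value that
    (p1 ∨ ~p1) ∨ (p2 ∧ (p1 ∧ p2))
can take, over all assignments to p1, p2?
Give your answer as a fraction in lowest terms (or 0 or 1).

1/6

Take p1 = 1/6, p2 = 0:
~p1 = ~1/6 = 0
p1 ∨ ~p1 = 1/6 ∨ 0 = 1/6
p1 ∧ p2 = 1/6 ∧ 0 = 0
p2 ∧ (p1 ∧ p2) = 0 ∧ 0 = 0
(p1 ∨ ~p1) ∨ (p2 ∧ (p1 ∧ p2)) = 1/6 ∨ 0 = 1/6
No assignment yields a value below 1/6, so this is the minimum.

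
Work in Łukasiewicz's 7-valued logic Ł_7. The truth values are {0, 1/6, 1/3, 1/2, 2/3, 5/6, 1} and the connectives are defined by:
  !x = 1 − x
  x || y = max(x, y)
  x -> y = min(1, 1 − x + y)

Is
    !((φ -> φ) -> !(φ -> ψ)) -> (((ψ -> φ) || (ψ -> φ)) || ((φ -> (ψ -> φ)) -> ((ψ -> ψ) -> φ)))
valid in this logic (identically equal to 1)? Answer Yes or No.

No

Counterexample: take φ = 0, ψ = 1/6.
φ -> φ = 0 -> 0 = 1
φ -> ψ = 0 -> 1/6 = 1
!(φ -> ψ) = !1 = 0
(φ -> φ) -> !(φ -> ψ) = 1 -> 0 = 0
!((φ -> φ) -> !(φ -> ψ)) = !0 = 1
ψ -> φ = 1/6 -> 0 = 5/6
ψ -> φ = 1/6 -> 0 = 5/6
(ψ -> φ) || (ψ -> φ) = 5/6 || 5/6 = 5/6
ψ -> φ = 1/6 -> 0 = 5/6
φ -> (ψ -> φ) = 0 -> 5/6 = 1
ψ -> ψ = 1/6 -> 1/6 = 1
(ψ -> ψ) -> φ = 1 -> 0 = 0
(φ -> (ψ -> φ)) -> ((ψ -> ψ) -> φ) = 1 -> 0 = 0
((ψ -> φ) || (ψ -> φ)) || ((φ -> (ψ -> φ)) -> ((ψ -> ψ) -> φ)) = 5/6 || 0 = 5/6
!((φ -> φ) -> !(φ -> ψ)) -> (((ψ -> φ) || (ψ -> φ)) || ((φ -> (ψ -> φ)) -> ((ψ -> ψ) -> φ))) = 1 -> 5/6 = 5/6
This gives 5/6 ≠ 1.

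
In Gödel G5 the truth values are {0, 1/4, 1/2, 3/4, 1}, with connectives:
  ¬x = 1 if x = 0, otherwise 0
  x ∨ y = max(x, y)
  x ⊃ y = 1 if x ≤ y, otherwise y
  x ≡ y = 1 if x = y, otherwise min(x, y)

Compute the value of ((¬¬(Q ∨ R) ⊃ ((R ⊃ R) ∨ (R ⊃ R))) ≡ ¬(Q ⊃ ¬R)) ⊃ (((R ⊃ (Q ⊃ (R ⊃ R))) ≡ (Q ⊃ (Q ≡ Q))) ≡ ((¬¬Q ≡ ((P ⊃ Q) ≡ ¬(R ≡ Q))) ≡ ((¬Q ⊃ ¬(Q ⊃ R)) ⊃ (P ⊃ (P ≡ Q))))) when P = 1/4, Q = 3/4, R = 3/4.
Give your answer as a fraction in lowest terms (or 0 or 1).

0

Q ∨ R = 3/4 ∨ 3/4 = 3/4
¬(Q ∨ R) = ¬3/4 = 0
¬¬(Q ∨ R) = ¬0 = 1
R ⊃ R = 3/4 ⊃ 3/4 = 1
R ⊃ R = 3/4 ⊃ 3/4 = 1
(R ⊃ R) ∨ (R ⊃ R) = 1 ∨ 1 = 1
¬¬(Q ∨ R) ⊃ ((R ⊃ R) ∨ (R ⊃ R)) = 1 ⊃ 1 = 1
¬R = ¬3/4 = 0
Q ⊃ ¬R = 3/4 ⊃ 0 = 0
¬(Q ⊃ ¬R) = ¬0 = 1
(¬¬(Q ∨ R) ⊃ ((R ⊃ R) ∨ (R ⊃ R))) ≡ ¬(Q ⊃ ¬R) = 1 ≡ 1 = 1
R ⊃ R = 3/4 ⊃ 3/4 = 1
Q ⊃ (R ⊃ R) = 3/4 ⊃ 1 = 1
R ⊃ (Q ⊃ (R ⊃ R)) = 3/4 ⊃ 1 = 1
Q ≡ Q = 3/4 ≡ 3/4 = 1
Q ⊃ (Q ≡ Q) = 3/4 ⊃ 1 = 1
(R ⊃ (Q ⊃ (R ⊃ R))) ≡ (Q ⊃ (Q ≡ Q)) = 1 ≡ 1 = 1
¬Q = ¬3/4 = 0
¬¬Q = ¬0 = 1
P ⊃ Q = 1/4 ⊃ 3/4 = 1
R ≡ Q = 3/4 ≡ 3/4 = 1
¬(R ≡ Q) = ¬1 = 0
(P ⊃ Q) ≡ ¬(R ≡ Q) = 1 ≡ 0 = 0
¬¬Q ≡ ((P ⊃ Q) ≡ ¬(R ≡ Q)) = 1 ≡ 0 = 0
¬Q = ¬3/4 = 0
Q ⊃ R = 3/4 ⊃ 3/4 = 1
¬(Q ⊃ R) = ¬1 = 0
¬Q ⊃ ¬(Q ⊃ R) = 0 ⊃ 0 = 1
P ≡ Q = 1/4 ≡ 3/4 = 1/4
P ⊃ (P ≡ Q) = 1/4 ⊃ 1/4 = 1
(¬Q ⊃ ¬(Q ⊃ R)) ⊃ (P ⊃ (P ≡ Q)) = 1 ⊃ 1 = 1
(¬¬Q ≡ ((P ⊃ Q) ≡ ¬(R ≡ Q))) ≡ ((¬Q ⊃ ¬(Q ⊃ R)) ⊃ (P ⊃ (P ≡ Q))) = 0 ≡ 1 = 0
((R ⊃ (Q ⊃ (R ⊃ R))) ≡ (Q ⊃ (Q ≡ Q))) ≡ ((¬¬Q ≡ ((P ⊃ Q) ≡ ¬(R ≡ Q))) ≡ ((¬Q ⊃ ¬(Q ⊃ R)) ⊃ (P ⊃ (P ≡ Q)))) = 1 ≡ 0 = 0
((¬¬(Q ∨ R) ⊃ ((R ⊃ R) ∨ (R ⊃ R))) ≡ ¬(Q ⊃ ¬R)) ⊃ (((R ⊃ (Q ⊃ (R ⊃ R))) ≡ (Q ⊃ (Q ≡ Q))) ≡ ((¬¬Q ≡ ((P ⊃ Q) ≡ ¬(R ≡ Q))) ≡ ((¬Q ⊃ ¬(Q ⊃ R)) ⊃ (P ⊃ (P ≡ Q))))) = 1 ⊃ 0 = 0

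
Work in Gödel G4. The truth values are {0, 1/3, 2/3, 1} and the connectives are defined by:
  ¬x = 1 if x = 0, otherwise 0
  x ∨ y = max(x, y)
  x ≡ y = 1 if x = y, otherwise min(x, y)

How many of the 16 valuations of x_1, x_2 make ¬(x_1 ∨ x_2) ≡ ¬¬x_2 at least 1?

x_1 = 0, x_2 = 0 ↦ 0  <
x_1 = 0, x_2 = 1/3 ↦ 0  <
x_1 = 0, x_2 = 2/3 ↦ 0  <
x_1 = 0, x_2 = 1 ↦ 0  <
x_1 = 1/3, x_2 = 0 ↦ 1  ≥
x_1 = 1/3, x_2 = 1/3 ↦ 0  <
x_1 = 1/3, x_2 = 2/3 ↦ 0  <
x_1 = 1/3, x_2 = 1 ↦ 0  <
x_1 = 2/3, x_2 = 0 ↦ 1  ≥
x_1 = 2/3, x_2 = 1/3 ↦ 0  <
x_1 = 2/3, x_2 = 2/3 ↦ 0  <
x_1 = 2/3, x_2 = 1 ↦ 0  <
x_1 = 1, x_2 = 0 ↦ 1  ≥
x_1 = 1, x_2 = 1/3 ↦ 0  <
x_1 = 1, x_2 = 2/3 ↦ 0  <
x_1 = 1, x_2 = 1 ↦ 0  <
So 3 of the 16 assignments meet the threshold.

3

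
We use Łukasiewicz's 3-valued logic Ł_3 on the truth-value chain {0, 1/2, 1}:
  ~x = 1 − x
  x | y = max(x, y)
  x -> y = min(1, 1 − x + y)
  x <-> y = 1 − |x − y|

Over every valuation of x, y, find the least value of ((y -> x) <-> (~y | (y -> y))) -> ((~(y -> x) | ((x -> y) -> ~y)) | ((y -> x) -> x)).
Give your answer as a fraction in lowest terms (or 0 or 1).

1/2

Take x = 1/2, y = 1/2:
y -> x = 1/2 -> 1/2 = 1
~y = ~1/2 = 1/2
y -> y = 1/2 -> 1/2 = 1
~y | (y -> y) = 1/2 | 1 = 1
(y -> x) <-> (~y | (y -> y)) = 1 <-> 1 = 1
y -> x = 1/2 -> 1/2 = 1
~(y -> x) = ~1 = 0
x -> y = 1/2 -> 1/2 = 1
~y = ~1/2 = 1/2
(x -> y) -> ~y = 1 -> 1/2 = 1/2
~(y -> x) | ((x -> y) -> ~y) = 0 | 1/2 = 1/2
y -> x = 1/2 -> 1/2 = 1
(y -> x) -> x = 1 -> 1/2 = 1/2
(~(y -> x) | ((x -> y) -> ~y)) | ((y -> x) -> x) = 1/2 | 1/2 = 1/2
((y -> x) <-> (~y | (y -> y))) -> ((~(y -> x) | ((x -> y) -> ~y)) | ((y -> x) -> x)) = 1 -> 1/2 = 1/2
No assignment yields a value below 1/2, so this is the minimum.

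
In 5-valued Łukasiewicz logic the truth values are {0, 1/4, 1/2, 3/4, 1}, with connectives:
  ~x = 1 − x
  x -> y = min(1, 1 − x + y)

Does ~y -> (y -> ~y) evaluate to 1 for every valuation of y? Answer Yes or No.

y = 0 ↦ 1
y = 1/4 ↦ 1
y = 1/2 ↦ 1
y = 3/4 ↦ 1
y = 1 ↦ 1
Every assignment gives a value ≥ 1.

Yes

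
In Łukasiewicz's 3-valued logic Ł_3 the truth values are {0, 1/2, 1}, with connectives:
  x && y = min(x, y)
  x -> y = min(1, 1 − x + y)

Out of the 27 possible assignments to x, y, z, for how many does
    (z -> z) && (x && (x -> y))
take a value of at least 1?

3

value 1: 3 assignments (counts)
value 1/2: 12 assignments
value 0: 12 assignments
So 3 of the 27 assignments meet the threshold.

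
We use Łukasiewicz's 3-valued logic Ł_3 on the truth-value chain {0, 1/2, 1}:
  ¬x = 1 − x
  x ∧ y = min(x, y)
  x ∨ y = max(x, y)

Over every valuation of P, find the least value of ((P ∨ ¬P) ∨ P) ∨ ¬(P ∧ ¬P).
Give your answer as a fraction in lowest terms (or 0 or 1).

1/2

Take P = 1/2:
¬P = ¬1/2 = 1/2
P ∨ ¬P = 1/2 ∨ 1/2 = 1/2
(P ∨ ¬P) ∨ P = 1/2 ∨ 1/2 = 1/2
¬P = ¬1/2 = 1/2
P ∧ ¬P = 1/2 ∧ 1/2 = 1/2
¬(P ∧ ¬P) = ¬1/2 = 1/2
((P ∨ ¬P) ∨ P) ∨ ¬(P ∧ ¬P) = 1/2 ∨ 1/2 = 1/2
No assignment yields a value below 1/2, so this is the minimum.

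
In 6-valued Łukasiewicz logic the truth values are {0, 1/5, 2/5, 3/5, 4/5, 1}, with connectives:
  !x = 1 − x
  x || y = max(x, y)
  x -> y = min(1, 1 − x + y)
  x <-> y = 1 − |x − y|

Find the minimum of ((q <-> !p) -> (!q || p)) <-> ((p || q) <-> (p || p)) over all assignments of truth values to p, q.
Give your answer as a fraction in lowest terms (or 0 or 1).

Take p = 0, q = 2/5:
!p = !0 = 1
q <-> !p = 2/5 <-> 1 = 2/5
!q = !2/5 = 3/5
!q || p = 3/5 || 0 = 3/5
(q <-> !p) -> (!q || p) = 2/5 -> 3/5 = 1
p || q = 0 || 2/5 = 2/5
p || p = 0 || 0 = 0
(p || q) <-> (p || p) = 2/5 <-> 0 = 3/5
((q <-> !p) -> (!q || p)) <-> ((p || q) <-> (p || p)) = 1 <-> 3/5 = 3/5
No assignment yields a value below 3/5, so this is the minimum.

3/5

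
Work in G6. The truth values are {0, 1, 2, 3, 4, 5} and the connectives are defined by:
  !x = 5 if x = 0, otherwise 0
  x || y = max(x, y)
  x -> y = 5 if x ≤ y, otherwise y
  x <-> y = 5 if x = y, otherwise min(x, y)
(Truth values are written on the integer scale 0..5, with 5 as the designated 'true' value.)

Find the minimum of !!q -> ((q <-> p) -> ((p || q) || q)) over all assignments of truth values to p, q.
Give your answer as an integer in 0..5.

1

Take p = 1, q = 1:
!q = !1 = 0
!!q = !0 = 5
q <-> p = 1 <-> 1 = 5
p || q = 1 || 1 = 1
(p || q) || q = 1 || 1 = 1
(q <-> p) -> ((p || q) || q) = 5 -> 1 = 1
!!q -> ((q <-> p) -> ((p || q) || q)) = 5 -> 1 = 1
No assignment yields a value below 1, so this is the minimum.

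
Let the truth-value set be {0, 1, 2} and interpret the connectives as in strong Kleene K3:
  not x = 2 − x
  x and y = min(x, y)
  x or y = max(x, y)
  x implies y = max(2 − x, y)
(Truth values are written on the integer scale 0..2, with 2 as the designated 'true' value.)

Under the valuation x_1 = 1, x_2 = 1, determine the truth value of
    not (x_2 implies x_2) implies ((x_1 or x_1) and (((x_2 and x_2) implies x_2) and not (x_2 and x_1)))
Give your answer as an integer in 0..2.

x_2 implies x_2 = 1 implies 1 = 1
not (x_2 implies x_2) = not 1 = 1
x_1 or x_1 = 1 or 1 = 1
x_2 and x_2 = 1 and 1 = 1
(x_2 and x_2) implies x_2 = 1 implies 1 = 1
x_2 and x_1 = 1 and 1 = 1
not (x_2 and x_1) = not 1 = 1
((x_2 and x_2) implies x_2) and not (x_2 and x_1) = 1 and 1 = 1
(x_1 or x_1) and (((x_2 and x_2) implies x_2) and not (x_2 and x_1)) = 1 and 1 = 1
not (x_2 implies x_2) implies ((x_1 or x_1) and (((x_2 and x_2) implies x_2) and not (x_2 and x_1))) = 1 implies 1 = 1

1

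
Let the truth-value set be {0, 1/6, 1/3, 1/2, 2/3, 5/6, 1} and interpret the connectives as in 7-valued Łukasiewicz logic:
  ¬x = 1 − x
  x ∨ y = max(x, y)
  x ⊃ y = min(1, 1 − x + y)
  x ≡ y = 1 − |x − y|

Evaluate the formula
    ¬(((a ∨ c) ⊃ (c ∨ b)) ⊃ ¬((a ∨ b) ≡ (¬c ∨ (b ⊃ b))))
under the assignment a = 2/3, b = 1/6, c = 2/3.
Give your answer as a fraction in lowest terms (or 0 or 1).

a ∨ c = 2/3 ∨ 2/3 = 2/3
c ∨ b = 2/3 ∨ 1/6 = 2/3
(a ∨ c) ⊃ (c ∨ b) = 2/3 ⊃ 2/3 = 1
a ∨ b = 2/3 ∨ 1/6 = 2/3
¬c = ¬2/3 = 1/3
b ⊃ b = 1/6 ⊃ 1/6 = 1
¬c ∨ (b ⊃ b) = 1/3 ∨ 1 = 1
(a ∨ b) ≡ (¬c ∨ (b ⊃ b)) = 2/3 ≡ 1 = 2/3
¬((a ∨ b) ≡ (¬c ∨ (b ⊃ b))) = ¬2/3 = 1/3
((a ∨ c) ⊃ (c ∨ b)) ⊃ ¬((a ∨ b) ≡ (¬c ∨ (b ⊃ b))) = 1 ⊃ 1/3 = 1/3
¬(((a ∨ c) ⊃ (c ∨ b)) ⊃ ¬((a ∨ b) ≡ (¬c ∨ (b ⊃ b)))) = ¬1/3 = 2/3

2/3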